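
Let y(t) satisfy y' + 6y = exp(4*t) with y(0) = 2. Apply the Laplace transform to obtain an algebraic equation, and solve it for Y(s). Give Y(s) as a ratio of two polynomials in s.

Laplace-transform each side.
With L{y'} = sY - y(0) = sY - 2: the LHS transforms to (s + 6)Y - (2).
The right side is L{exp(4*t)} = 1/(s - 4).
So (s + 6)Y = 1/(s - 4) + (2).
Isolate Y and clear denominators.

Y(s) = (2*s - 7)/(s^2 + 2*s - 24)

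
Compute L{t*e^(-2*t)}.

L{t} = 1!/s^2 = 1/s^2.
By the first shifting theorem, multiplying by e^(-2t) replaces s with s + 2.

(s + 2)^(-2)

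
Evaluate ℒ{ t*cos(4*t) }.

(s - 4)*(s + 4)/(s^2 + 16)^2

L{cos(4t)} = s/(s^2 + 16).
Then apply L{t·g(t)} = -d/ds[H(s)] with H(s) = s/(s^2 + 16):
differentiating 1 time and applying the sign gives (s - 4)*(s + 4)/(s^2 + 16)^2.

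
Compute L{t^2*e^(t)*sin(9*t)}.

54*(s^2 - 2*s - 26)/(s^2 - 2*s + 82)^3

L{sin(9t)} = 9/(s^2 + 81).
Multiplying by e^(t) shifts s → s - 1, so L{e^(t)*sin(9*t)} = 9/((s - 1)^2 + 81).
Then apply L{t^2·g(t)} = (-1)^2 d^2/ds^2[H(s)] with H(s) = 9/((s - 1)^2 + 81):
differentiating 2 times and applying the sign gives 54*(s^2 - 2*s - 26)/(s^2 - 2*s + 82)^3.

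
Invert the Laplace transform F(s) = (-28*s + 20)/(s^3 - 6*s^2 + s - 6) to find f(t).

Factor the denominator: s^3 - 6*s^2 + s - 6 = (s - 6)*(s^2 + 1).
Partial fraction decomposition gives [-4/(s - 6)] + [4*s/(s^2 + 1)] + [-4/(s^2 + 1)].
Invert each term: -4/(s - 6) ↔ -4e^(6t); 4·s/(s^2 + 1) ↔ 4cos(t); -4·1/(s^2 + 1) ↔ -4sin(t).

f(t) = -4*exp(6*t) - 4*sin(t) + 4*cos(t)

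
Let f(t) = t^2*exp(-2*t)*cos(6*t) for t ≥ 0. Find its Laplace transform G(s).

G(s) = 2*(s + 2)*(s^2 + 4*s - 104)/(s^2 + 4*s + 40)^3

L{cos(6t)} = s/(s^2 + 36).
Multiplying by e^(-2t) shifts s → s + 2, so L{exp(-2*t)*cos(6*t)} = (s + 2)/((s + 2)^2 + 36).
Then apply L{t^2·g(t)} = (-1)^2 d^2/ds^2[H(s)] with H(s) = (s + 2)/((s + 2)^2 + 36):
differentiating 2 times and applying the sign gives 2*(s + 2)*(s^2 + 4*s - 104)/(s^2 + 4*s + 40)^3.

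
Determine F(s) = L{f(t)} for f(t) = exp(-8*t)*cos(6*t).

F(s) = (s + 8)/((s + 8)^2 + 36)

L{cos(6t)} = s/(s^2 + 36).
By the first shifting theorem, multiplying by e^(-8t) replaces s with s + 8.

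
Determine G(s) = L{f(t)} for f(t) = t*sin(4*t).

G(s) = 8*s/(s^2 + 16)^2

L{sin(4t)} = 4/(s^2 + 16).
Then apply L{t·g(t)} = -d/ds[H(s)] with H(s) = 4/(s^2 + 16):
differentiating 1 time and applying the sign gives 8*s/(s^2 + 16)^2.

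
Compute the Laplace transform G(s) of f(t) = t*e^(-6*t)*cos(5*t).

L{cos(5t)} = s/(s^2 + 25).
Multiplying by e^(-6t) shifts s → s + 6, so L{e^(-6*t)*cos(5*t)} = (s + 6)/((s + 6)^2 + 25).
Then apply L{t·g(t)} = -d/ds[H(s)] with H(s) = (s + 6)/((s + 6)^2 + 25):
differentiating 1 time and applying the sign gives (s + 1)*(s + 11)/(s^2 + 12*s + 61)^2.

G(s) = (s + 1)*(s + 11)/(s^2 + 12*s + 61)^2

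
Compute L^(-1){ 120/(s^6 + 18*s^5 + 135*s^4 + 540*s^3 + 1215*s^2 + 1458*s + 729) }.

Rewrite the denominator: s^6 + 18*s^5 + 135*s^4 + 540*s^3 + 1215*s^2 + 1458*s + 729 = (s + 3)^6.
The form in (s + 3) signals a first-shifting-theorem factor e^(-3t).
Since L{t^5} = 5!/s^6 = 120/s^6, the inverse is t^5*e^(-3*t).

t^5*exp(-3*t)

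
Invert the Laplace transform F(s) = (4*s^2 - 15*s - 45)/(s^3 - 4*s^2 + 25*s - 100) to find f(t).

f(t) = -exp(4*t) + sin(5*t) + 5*cos(5*t)

Factor the denominator: s^3 - 4*s^2 + 25*s - 100 = (s - 4)*(s^2 + 25).
Partial fraction decomposition gives [-1/(s - 4)] + [5*s/(s^2 + 25)] + [5/(s^2 + 25)].
Invert each term: -1/(s - 4) ↔ -e^(4t); 5·s/(s^2 + 25) ↔ 5cos(5t); 1·5/(s^2 + 25) ↔ sin(5t).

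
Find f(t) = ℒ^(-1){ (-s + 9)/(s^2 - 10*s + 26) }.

f(t) = 4*exp(5*t)*sin(t) - exp(5*t)*cos(t)

Complete the square in the denominator: s^2 - 10*s + 26 = (s - 5)^2 + 1^2.
Split the numerator to match: -s + 9 = -1·(s - 5) + 4·1.
Invert each term: -1·(s - 5)/((s - 5)^2 + 1) ↔ -e^(5t)cos(t); 4·1/((s - 5)^2 + 1) ↔ 4e^(5t)sin(t).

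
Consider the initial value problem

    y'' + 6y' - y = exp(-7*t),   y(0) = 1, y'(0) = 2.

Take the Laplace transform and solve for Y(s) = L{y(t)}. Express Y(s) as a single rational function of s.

Y(s) = (s^2 + 15*s + 57)/(s^3 + 13*s^2 + 41*s - 7)

Transform both sides with L{·}.
With L{y''} = s^2 Y - s·y(0) - y'(0) and L{y'} = sY - y(0), with y(0) = 1, y'(0) = 2: the LHS transforms to (s^2 + 6*s - 1)Y - (s + 8).
The right side is L{exp(-7*t)} = 1/(s + 7).
So (s^2 + 6*s - 1)Y = 1/(s + 7) + (s + 8).
Solve for Y(s) and write it as one ratio of polynomials.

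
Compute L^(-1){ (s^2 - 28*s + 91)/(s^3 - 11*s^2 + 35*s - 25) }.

Factor the denominator: s^3 - 11*s^2 + 35*s - 25 = (s - 5)^2*(s - 1).
Partial fraction decomposition gives [-3/(s - 5)] + [-6/(s - 5)^2] + [4/(s - 1)].
Invert each term: -3/(s - 5) ↔ -3e^(5t); -6/(s - 5)^2 ↔ -6t·e^(5t); 4/(s - 1) ↔ 4e^(t).

-6*t*exp(5*t) - 3*exp(5*t) + 4*exp(t)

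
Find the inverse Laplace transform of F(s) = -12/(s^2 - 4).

-6*sinh(2*t)

Since L{sinh(2t)} = 2/(s^2 - 4), the inverse is sinh(2*t), scaled by -6.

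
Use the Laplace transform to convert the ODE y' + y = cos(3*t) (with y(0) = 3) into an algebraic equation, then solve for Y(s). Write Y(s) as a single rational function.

Apply the Laplace transform to the equation.
Using L{y'} = sY - y(0) = sY - 3, the left side becomes (s + 1)Y - (3).
The right side is L{cos(3*t)} = s/(s^2 + 9).
So (s + 1)Y = s/(s^2 + 9) + (3).
Divide through and combine into a single rational function.

Y(s) = (3*s^2 + s + 27)/(s^3 + s^2 + 9*s + 9)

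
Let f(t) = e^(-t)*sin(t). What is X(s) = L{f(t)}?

L{sin(t)} = 1/(s^2 + 1).
By the first shifting theorem, multiplying by e^(-t) replaces s with s + 1.

X(s) = 1/((s + 1)^2 + 1)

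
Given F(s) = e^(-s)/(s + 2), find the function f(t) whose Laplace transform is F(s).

The factor e^(-s) signals a time shift by c = 1 (second shifting theorem).
L{e^(-2t)} = 1/(s + 2), so L^-1{1/(s + 2)} = e^(-2*t).
Hence the inverse is u(t - 1) times that function evaluated at t - 1.

f(t) = Heaviside(t - 1)*(exp(-2*t + 2))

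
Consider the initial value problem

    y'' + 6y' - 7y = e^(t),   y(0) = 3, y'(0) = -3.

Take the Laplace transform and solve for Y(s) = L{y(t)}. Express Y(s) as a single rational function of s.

Apply the Laplace transform to the equation.
The derivative rules (L{y''} = s^2 Y - s·y(0) - y'(0) and L{y'} = sY - y(0), with y(0) = 3, y'(0) = -3) turn the left side into (s^2 + 6*s - 7)Y - (3*s + 15).
The right side is L{e^(t)} = 1/(s - 1).
So (s^2 + 6*s - 7)Y = 1/(s - 1) + (3*s + 15).
Isolate Y and clear denominators.

Y(s) = (3*s^2 + 12*s - 14)/(s^3 + 5*s^2 - 13*s + 7)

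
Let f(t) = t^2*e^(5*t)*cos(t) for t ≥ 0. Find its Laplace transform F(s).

L{cos(t)} = s/(s^2 + 1).
Multiplying by e^(5t) shifts s → s - 5, so L{e^(5*t)*cos(t)} = (s - 5)/((s - 5)^2 + 1).
Then apply L{t^2·g(t)} = (-1)^2 d^2/ds^2[G(s)] with G(s) = (s - 5)/((s - 5)^2 + 1):
differentiating 2 times and applying the sign gives 2*(s - 5)*(s^2 - 10*s + 22)/(s^2 - 10*s + 26)^3.

F(s) = 2*(s - 5)*(s^2 - 10*s + 22)/(s^2 - 10*s + 26)^3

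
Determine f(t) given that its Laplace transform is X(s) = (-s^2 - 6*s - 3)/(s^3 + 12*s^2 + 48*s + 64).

Factor the denominator: s^3 + 12*s^2 + 48*s + 64 = (s + 4)^3.
Partial fraction decomposition gives [-1/(s + 4)] + [2/(s + 4)^2] + [5/(s + 4)^3].
Invert each term: -1/(s + 4) ↔ -e^(-4t); 2/(s + 4)^2 ↔ 2t·e^(-4t); 5/(s + 4)^3 ↔ (5/2)t^2·e^(-4t).

f(t) = 5*t^2*exp(-4*t)/2 + 2*t*exp(-4*t) - exp(-4*t)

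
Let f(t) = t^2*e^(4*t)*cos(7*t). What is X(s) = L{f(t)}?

L{cos(7t)} = s/(s^2 + 49).
Multiplying by e^(4t) shifts s → s - 4, so L{e^(4*t)*cos(7*t)} = (s - 4)/((s - 4)^2 + 49).
Then apply L{t^2·g(t)} = (-1)^2 d^2/ds^2[G(s)] with G(s) = (s - 4)/((s - 4)^2 + 49):
differentiating 2 times and applying the sign gives 2*(s - 4)*(s^2 - 8*s - 131)/(s^2 - 8*s + 65)^3.

X(s) = 2*(s - 4)*(s^2 - 8*s - 131)/(s^2 - 8*s + 65)^3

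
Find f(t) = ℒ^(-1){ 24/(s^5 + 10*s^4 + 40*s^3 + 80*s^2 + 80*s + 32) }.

Rewrite the denominator: s^5 + 10*s^4 + 40*s^3 + 80*s^2 + 80*s + 32 = (s + 2)^5.
The form in (s + 2) signals a first-shifting-theorem factor e^(-2t).
Since L{t^4} = 4!/s^5 = 24/s^5, the inverse is t^4*e^(-2*t).

f(t) = t^4*exp(-2*t)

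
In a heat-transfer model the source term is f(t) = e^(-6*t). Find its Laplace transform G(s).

L{1} = 1/s.
By the first shifting theorem, multiplying by e^(-6t) replaces s with s + 6.

G(s) = 1/(s + 6)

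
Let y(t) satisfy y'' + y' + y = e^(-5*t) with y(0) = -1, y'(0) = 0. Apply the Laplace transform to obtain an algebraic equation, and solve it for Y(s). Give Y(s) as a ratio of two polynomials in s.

Apply the Laplace transform to the equation.
Using L{y''} = s^2 Y - s·y(0) - y'(0) and L{y'} = sY - y(0), with y(0) = -1, y'(0) = 0, the left side becomes (s^2 + s + 1)Y - (-s - 1).
The right side is L{e^(-5*t)} = 1/(s + 5).
So (s^2 + s + 1)Y = 1/(s + 5) + (-s - 1).
Solve for Y(s) and write it as one ratio of polynomials.

Y(s) = (-s^2 - 6*s - 4)/(s^3 + 6*s^2 + 6*s + 5)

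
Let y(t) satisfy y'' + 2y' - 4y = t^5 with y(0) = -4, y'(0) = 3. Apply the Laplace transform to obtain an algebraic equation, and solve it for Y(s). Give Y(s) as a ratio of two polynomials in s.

Y(s) = (-4*s^7 - 5*s^6 + 120)/(s^8 + 2*s^7 - 4*s^6)

Transform both sides with L{·}.
The derivative rules (L{y''} = s^2 Y - s·y(0) - y'(0) and L{y'} = sY - y(0), with y(0) = -4, y'(0) = 3) turn the left side into (s^2 + 2*s - 4)Y - (-4*s - 5).
The right side is L{t^5} = 120/s^6.
So (s^2 + 2*s - 4)Y = 120/s^6 + (-4*s - 5).
Isolate Y and clear denominators.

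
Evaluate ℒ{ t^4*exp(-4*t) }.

L{t^4} = 4!/s^5 = 24/s^5.
By the first shifting theorem, multiplying by e^(-4t) replaces s with s + 4.

24/(s + 4)^5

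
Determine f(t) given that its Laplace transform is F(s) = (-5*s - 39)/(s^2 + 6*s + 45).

Complete the square in the denominator: s^2 + 6*s + 45 = (s + 3)^2 + 6^2.
Split the numerator to match: -5*s - 39 = -5·(s + 3) - 4·6.
Invert each term: -5·(s + 3)/((s + 3)^2 + 36) ↔ -5e^(-3t)cos(6t); -4·6/((s + 3)^2 + 36) ↔ -4e^(-3t)sin(6t).

f(t) = -4*exp(-3*t)*sin(6*t) - 5*exp(-3*t)*cos(6*t)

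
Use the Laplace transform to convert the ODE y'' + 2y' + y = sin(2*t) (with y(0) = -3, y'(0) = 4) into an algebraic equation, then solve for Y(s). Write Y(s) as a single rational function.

Y(s) = (-3*s^3 - 2*s^2 - 12*s - 6)/(s^4 + 2*s^3 + 5*s^2 + 8*s + 4)

Take the Laplace transform of both sides.
Using L{y''} = s^2 Y - s·y(0) - y'(0) and L{y'} = sY - y(0), with y(0) = -3, y'(0) = 4, the left side becomes (s^2 + 2*s + 1)Y - (-3*s - 2).
The right side is L{sin(2*t)} = 2/(s^2 + 4).
So (s^2 + 2*s + 1)Y = 2/(s^2 + 4) + (-3*s - 2).
Divide through and combine into a single rational function.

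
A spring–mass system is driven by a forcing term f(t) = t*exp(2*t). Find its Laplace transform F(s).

F(s) = (s - 2)^(-2)

L{e^(2t)} = 1/(s - 2).
Then apply L{t·g(t)} = -d/ds[G(s)] with G(s) = 1/(s - 2):
differentiating 1 time and applying the sign gives (s - 2)^(-2).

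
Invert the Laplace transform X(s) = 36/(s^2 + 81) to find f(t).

Since L{sin(9t)} = 9/(s^2 + 81), the inverse is sin(9*t), scaled by 4.

f(t) = 4*sin(9*t)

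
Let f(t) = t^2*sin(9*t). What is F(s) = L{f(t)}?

L{sin(9t)} = 9/(s^2 + 81).
Then apply L{t^2·g(t)} = (-1)^2 d^2/ds^2[G(s)] with G(s) = 9/(s^2 + 81):
differentiating 2 times and applying the sign gives 54*(s^2 - 27)/(s^2 + 81)^3.

F(s) = 54*(s^2 - 27)/(s^2 + 81)^3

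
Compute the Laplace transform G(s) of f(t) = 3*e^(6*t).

L{3} = 3/s.
By the first shifting theorem, multiplying by e^(6t) replaces s with s - 6.

G(s) = 3/(s - 6)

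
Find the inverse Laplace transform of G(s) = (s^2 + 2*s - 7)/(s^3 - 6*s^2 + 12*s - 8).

Factor the denominator: s^3 - 6*s^2 + 12*s - 8 = (s - 2)^3.
Partial fraction decomposition gives [1/(s - 2)] + [6/(s - 2)^2] + [(s - 2)^(-3)].
Invert each term: 1/(s - 2) ↔ e^(2t); 6/(s - 2)^2 ↔ 6t·e^(2t); 1/(s - 2)^3 ↔ (1/2)t^2·e^(2t).

t^2*exp(2*t)/2 + 6*t*exp(2*t) + exp(2*t)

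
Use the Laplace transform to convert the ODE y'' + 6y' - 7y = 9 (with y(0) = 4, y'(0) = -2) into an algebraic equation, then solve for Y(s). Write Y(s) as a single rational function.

Y(s) = (4*s^2 + 22*s + 9)/(s^3 + 6*s^2 - 7*s)

Transform both sides with L{·}.
With L{y''} = s^2 Y - s·y(0) - y'(0) and L{y'} = sY - y(0), with y(0) = 4, y'(0) = -2: the LHS transforms to (s^2 + 6*s - 7)Y - (4*s + 22).
The right side is L{9} = 9/s.
So (s^2 + 6*s - 7)Y = 9/s + (4*s + 22).
Isolate Y and clear denominators.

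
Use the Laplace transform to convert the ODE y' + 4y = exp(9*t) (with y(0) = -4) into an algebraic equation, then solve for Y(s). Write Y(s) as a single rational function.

Transform both sides with L{·}.
The derivative rules (L{y'} = sY - y(0) = sY - (-4)) turn the left side into (s + 4)Y - (-4).
The right side is L{exp(9*t)} = 1/(s - 9).
So (s + 4)Y = 1/(s - 9) + (-4).
Isolate Y and clear denominators.

Y(s) = (-4*s + 37)/(s^2 - 5*s - 36)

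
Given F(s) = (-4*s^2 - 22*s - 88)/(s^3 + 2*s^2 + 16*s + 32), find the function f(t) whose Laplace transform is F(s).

Factor the denominator: s^3 + 2*s^2 + 16*s + 32 = (s + 2)*(s^2 + 16).
Partial fraction decomposition gives [-3/(s + 2)] + [-s/(s^2 + 16)] + [-20/(s^2 + 16)].
Invert each term: -3/(s + 2) ↔ -3e^(-2t); -1·s/(s^2 + 16) ↔ -cos(4t); -5·4/(s^2 + 16) ↔ -5sin(4t).

f(t) = -5*sin(4*t) - cos(4*t) - 3*exp(-2*t)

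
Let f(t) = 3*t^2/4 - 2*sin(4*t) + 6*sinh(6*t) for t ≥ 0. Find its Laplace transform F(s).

F(s) = -8/(s^2 + 16) + 36/(s^2 - 36) + 3/(2*s^3)

By linearity of the Laplace transform, transform each term separately.
(-2)·[L{sin(4t)} = 4/(s^2 + 16)]; (3/4)·[L{t^2} = 2!/s^3 = 2/s^3]; (6)·[L{sinh(6t)} = 6/(s^2 - 36)].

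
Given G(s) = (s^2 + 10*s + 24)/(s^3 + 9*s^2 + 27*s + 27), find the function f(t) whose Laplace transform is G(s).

Factor the denominator: s^3 + 9*s^2 + 27*s + 27 = (s + 3)^3.
Partial fraction decomposition gives [1/(s + 3)] + [4/(s + 3)^2] + [3/(s + 3)^3].
Invert each term: 1/(s + 3) ↔ e^(-3t); 4/(s + 3)^2 ↔ 4t·e^(-3t); 3/(s + 3)^3 ↔ (3/2)t^2·e^(-3t).

f(t) = 3*t^2*exp(-3*t)/2 + 4*t*exp(-3*t) + exp(-3*t)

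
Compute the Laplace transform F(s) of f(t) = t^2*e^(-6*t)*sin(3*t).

L{sin(3t)} = 3/(s^2 + 9).
Multiplying by e^(-6t) shifts s → s + 6, so L{e^(-6*t)*sin(3*t)} = 3/((s + 6)^2 + 9).
Then apply L{t^2·g(t)} = (-1)^2 d^2/ds^2[G(s)] with G(s) = 3/((s + 6)^2 + 9):
differentiating 2 times and applying the sign gives 18*(s^2 + 12*s + 33)/(s^2 + 12*s + 45)^3.

F(s) = 18*(s^2 + 12*s + 33)/(s^2 + 12*s + 45)^3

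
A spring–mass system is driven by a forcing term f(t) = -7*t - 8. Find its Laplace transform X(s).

X(s) = -8/s - 7/s^2

The transform is linear, so treat each term independently.
L{-8} = -8/s; (-7)·[L{t} = 1!/s^2 = 1/s^2].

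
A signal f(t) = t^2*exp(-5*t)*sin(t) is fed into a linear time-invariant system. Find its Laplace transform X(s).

L{sin(t)} = 1/(s^2 + 1).
Multiplying by e^(-5t) shifts s → s + 5, so L{exp(-5*t)*sin(t)} = 1/((s + 5)^2 + 1).
Then apply L{t^2·g(t)} = (-1)^2 d^2/ds^2[G(s)] with G(s) = 1/((s + 5)^2 + 1):
differentiating 2 times and applying the sign gives 2*(3*s^2 + 30*s + 74)/(s^2 + 10*s + 26)^3.

X(s) = 2*(3*s^2 + 30*s + 74)/(s^2 + 10*s + 26)^3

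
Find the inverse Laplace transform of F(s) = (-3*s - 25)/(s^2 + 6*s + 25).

-4*exp(-3*t)*sin(4*t) - 3*exp(-3*t)*cos(4*t)

Complete the square in the denominator: s^2 + 6*s + 25 = (s + 3)^2 + 4^2.
Split the numerator to match: -3*s - 25 = -3·(s + 3) - 4·4.
Invert each term: -3·(s + 3)/((s + 3)^2 + 16) ↔ -3e^(-3t)cos(4t); -4·4/((s + 3)^2 + 16) ↔ -4e^(-3t)sin(4t).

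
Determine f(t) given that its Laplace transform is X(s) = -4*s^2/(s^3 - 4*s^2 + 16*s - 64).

f(t) = -2*exp(4*t) - 2*sin(4*t) - 2*cos(4*t)

Factor the denominator: s^3 - 4*s^2 + 16*s - 64 = (s - 4)*(s^2 + 16).
Partial fraction decomposition gives [-2/(s - 4)] + [-2*s/(s^2 + 16)] + [-8/(s^2 + 16)].
Invert each term: -2/(s - 4) ↔ -2e^(4t); -2·s/(s^2 + 16) ↔ -2cos(4t); -2·4/(s^2 + 16) ↔ -2sin(4t).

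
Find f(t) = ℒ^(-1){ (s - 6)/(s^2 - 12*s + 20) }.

f(t) = exp(6*t)*cosh(4*t)

Rewrite the denominator: s^2 - 12*s + 20 = (s - 6)^2 - 16.
The form in (s - 6) signals a first-shifting-theorem factor e^(6t).
Since L{cosh(4t)} = s/(s^2 - 16), the inverse is e^(6*t)*cosh(4*t).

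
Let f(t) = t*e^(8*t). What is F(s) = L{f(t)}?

F(s) = (s - 8)^(-2)

L{t} = 1!/s^2 = 1/s^2.
By the first shifting theorem, multiplying by e^(8t) replaces s with s - 8.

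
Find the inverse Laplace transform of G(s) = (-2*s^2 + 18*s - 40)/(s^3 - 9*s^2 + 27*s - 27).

-2*t^2*exp(3*t) + 6*t*exp(3*t) - 2*exp(3*t)

Factor the denominator: s^3 - 9*s^2 + 27*s - 27 = (s - 3)^3.
Partial fraction decomposition gives [-2/(s - 3)] + [6/(s - 3)^2] + [-4/(s - 3)^3].
Invert each term: -2/(s - 3) ↔ -2e^(3t); 6/(s - 3)^2 ↔ 6t·e^(3t); -4/(s - 3)^3 ↔ (-2)t^2·e^(3t).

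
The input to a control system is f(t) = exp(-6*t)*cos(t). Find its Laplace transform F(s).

L{cos(t)} = s/(s^2 + 1).
By the first shifting theorem, multiplying by e^(-6t) replaces s with s + 6.

F(s) = (s + 6)/((s + 6)^2 + 1)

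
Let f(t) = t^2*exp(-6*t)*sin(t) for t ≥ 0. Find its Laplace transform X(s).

X(s) = 2*(3*s^2 + 36*s + 107)/(s^2 + 12*s + 37)^3

L{sin(t)} = 1/(s^2 + 1).
Multiplying by e^(-6t) shifts s → s + 6, so L{exp(-6*t)*sin(t)} = 1/((s + 6)^2 + 1).
Then apply L{t^2·g(t)} = (-1)^2 d^2/ds^2[G(s)] with G(s) = 1/((s + 6)^2 + 1):
differentiating 2 times and applying the sign gives 2*(3*s^2 + 36*s + 107)/(s^2 + 12*s + 37)^3.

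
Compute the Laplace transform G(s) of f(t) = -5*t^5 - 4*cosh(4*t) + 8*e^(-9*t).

G(s) = -4*s/(s^2 - 16) + 8/(s + 9) - 600/s^6

Apply the Laplace transform termwise.
(8)·[L{e^(-9t)} = 1/(s + 9)]; (-5)·[L{t^5} = 5!/s^6 = 120/s^6]; (-4)·[L{cosh(4t)} = s/(s^2 - 16)].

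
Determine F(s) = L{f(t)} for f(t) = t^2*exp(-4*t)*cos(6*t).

L{cos(6t)} = s/(s^2 + 36).
Multiplying by e^(-4t) shifts s → s + 4, so L{exp(-4*t)*cos(6*t)} = (s + 4)/((s + 4)^2 + 36).
Then apply L{t^2·g(t)} = (-1)^2 d^2/ds^2[G(s)] with G(s) = (s + 4)/((s + 4)^2 + 36):
differentiating 2 times and applying the sign gives 2*(s + 4)*(s^2 + 8*s - 92)/(s^2 + 8*s + 52)^3.

F(s) = 2*(s + 4)*(s^2 + 8*s - 92)/(s^2 + 8*s + 52)^3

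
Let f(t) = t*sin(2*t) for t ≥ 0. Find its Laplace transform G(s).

G(s) = 4*s/(s^2 + 4)^2

L{sin(2t)} = 2/(s^2 + 4).
Then apply L{t·g(t)} = -d/ds[H(s)] with H(s) = 2/(s^2 + 4):
differentiating 1 time and applying the sign gives 4*s/(s^2 + 4)^2.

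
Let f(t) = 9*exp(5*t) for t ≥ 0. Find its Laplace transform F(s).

L{9} = 9/s.
By the first shifting theorem, multiplying by e^(5t) replaces s with s - 5.

F(s) = 9/(s - 5)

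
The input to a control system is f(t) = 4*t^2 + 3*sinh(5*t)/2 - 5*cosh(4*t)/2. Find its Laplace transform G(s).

G(s) = -5*s/(2*(s^2 - 16)) + 15/(2*(s^2 - 25)) + 8/s^3

Apply the Laplace transform termwise.
(-5/2)·[L{cosh(4t)} = s/(s^2 - 16)]; (4)·[L{t^2} = 2!/s^3 = 2/s^3]; (3/2)·[L{sinh(5t)} = 5/(s^2 - 25)].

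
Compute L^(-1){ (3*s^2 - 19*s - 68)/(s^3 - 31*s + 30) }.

Factor the denominator: s^3 - 31*s + 30 = (s - 5)*(s - 1)*(s + 6).
Partial fraction decomposition gives [3/(s - 1)] + [2/(s + 6)] + [-2/(s - 5)].
Invert each term: 3/(s - 1) ↔ 3e^(t); 2/(s + 6) ↔ 2e^(-6t); -2/(s - 5) ↔ -2e^(5t).

-2*exp(5*t) + 3*exp(t) + 2*exp(-6*t)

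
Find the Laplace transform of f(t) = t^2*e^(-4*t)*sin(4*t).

L{sin(4t)} = 4/(s^2 + 16).
Multiplying by e^(-4t) shifts s → s + 4, so L{e^(-4*t)*sin(4*t)} = 4/((s + 4)^2 + 16).
Then apply L{t^2·g(t)} = (-1)^2 d^2/ds^2[G(s)] with G(s) = 4/((s + 4)^2 + 16):
differentiating 2 times and applying the sign gives 8*(3*s^2 + 24*s + 32)/(s^2 + 8*s + 32)^3.

8*(3*s^2 + 24*s + 32)/(s^2 + 8*s + 32)^3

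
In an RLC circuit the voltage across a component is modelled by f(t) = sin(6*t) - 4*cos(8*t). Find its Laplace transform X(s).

By linearity of the Laplace transform, transform each term separately.
L{sin(6t)} = 6/(s^2 + 36); (-4)·[L{cos(8t)} = s/(s^2 + 64)].

X(s) = -4*s/(s^2 + 64) + 6/(s^2 + 36)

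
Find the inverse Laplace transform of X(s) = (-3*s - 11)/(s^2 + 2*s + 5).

-4*exp(-t)*sin(2*t) - 3*exp(-t)*cos(2*t)

Complete the square in the denominator: s^2 + 2*s + 5 = (s + 1)^2 + 2^2.
Split the numerator to match: -3*s - 11 = -3·(s + 1) - 4·2.
Invert each term: -3·(s + 1)/((s + 1)^2 + 4) ↔ -3e^(-t)cos(2t); -4·2/((s + 1)^2 + 4) ↔ -4e^(-t)sin(2t).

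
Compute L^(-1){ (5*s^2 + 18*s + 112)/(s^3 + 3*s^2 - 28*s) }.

Factor the denominator: s^3 + 3*s^2 - 28*s = s*(s - 4)*(s + 7).
Partial fraction decomposition gives [3/(s + 7)] + [6/(s - 4)] + [-4/s].
Invert each term: 3/(s + 7) ↔ 3e^(-7t); 6/(s - 4) ↔ 6e^(4t); -4/(s - 0) ↔ -4e^(0t).

6*exp(4*t) - 4 + 3*exp(-7*t)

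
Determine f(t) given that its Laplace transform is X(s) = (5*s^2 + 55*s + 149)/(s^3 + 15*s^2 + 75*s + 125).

Factor the denominator: s^3 + 15*s^2 + 75*s + 125 = (s + 5)^3.
Partial fraction decomposition gives [5/(s + 5)] + [5/(s + 5)^2] + [-1/(s + 5)^3].
Invert each term: 5/(s + 5) ↔ 5e^(-5t); 5/(s + 5)^2 ↔ 5t·e^(-5t); -1/(s + 5)^3 ↔ (-1/2)t^2·e^(-5t).

f(t) = -t^2*exp(-5*t)/2 + 5*t*exp(-5*t) + 5*exp(-5*t)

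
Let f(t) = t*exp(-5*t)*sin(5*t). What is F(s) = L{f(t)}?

L{sin(5t)} = 5/(s^2 + 25).
Multiplying by e^(-5t) shifts s → s + 5, so L{exp(-5*t)*sin(5*t)} = 5/((s + 5)^2 + 25).
Then apply L{t·g(t)} = -d/ds[G(s)] with G(s) = 5/((s + 5)^2 + 25):
differentiating 1 time and applying the sign gives 10*(s + 5)/(s^2 + 10*s + 50)^2.

F(s) = 10*(s + 5)/(s^2 + 10*s + 50)^2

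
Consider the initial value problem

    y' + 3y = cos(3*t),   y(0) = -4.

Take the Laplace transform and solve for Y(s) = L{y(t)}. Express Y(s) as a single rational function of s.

Y(s) = (-4*s^2 + s - 36)/(s^3 + 3*s^2 + 9*s + 27)

Transform both sides with L{·}.
The derivative rules (L{y'} = sY - y(0) = sY - (-4)) turn the left side into (s + 3)Y - (-4).
The right side is L{cos(3*t)} = s/(s^2 + 9).
So (s + 3)Y = s/(s^2 + 9) + (-4).
Isolate Y and clear denominators.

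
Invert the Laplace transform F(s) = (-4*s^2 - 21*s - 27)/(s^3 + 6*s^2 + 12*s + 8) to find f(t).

f(t) = -t^2*exp(-2*t)/2 - 5*t*exp(-2*t) - 4*exp(-2*t)

Factor the denominator: s^3 + 6*s^2 + 12*s + 8 = (s + 2)^3.
Partial fraction decomposition gives [-4/(s + 2)] + [-5/(s + 2)^2] + [-1/(s + 2)^3].
Invert each term: -4/(s + 2) ↔ -4e^(-2t); -5/(s + 2)^2 ↔ -5t·e^(-2t); -1/(s + 2)^3 ↔ (-1/2)t^2·e^(-2t).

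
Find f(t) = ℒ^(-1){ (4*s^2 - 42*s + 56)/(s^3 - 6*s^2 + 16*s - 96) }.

Factor the denominator: s^3 - 6*s^2 + 16*s - 96 = (s - 6)*(s^2 + 16).
Partial fraction decomposition gives [-1/(s - 6)] + [5*s/(s^2 + 16)] + [-12/(s^2 + 16)].
Invert each term: -1/(s - 6) ↔ -e^(6t); 5·s/(s^2 + 16) ↔ 5cos(4t); -3·4/(s^2 + 16) ↔ -3sin(4t).

f(t) = -exp(6*t) - 3*sin(4*t) + 5*cos(4*t)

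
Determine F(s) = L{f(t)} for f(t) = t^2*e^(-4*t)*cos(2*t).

L{cos(2t)} = s/(s^2 + 4).
Multiplying by e^(-4t) shifts s → s + 4, so L{e^(-4*t)*cos(2*t)} = (s + 4)/((s + 4)^2 + 4).
Then apply L{t^2·g(t)} = (-1)^2 d^2/ds^2[G(s)] with G(s) = (s + 4)/((s + 4)^2 + 4):
differentiating 2 times and applying the sign gives 2*(s + 4)*(s^2 + 8*s + 4)/(s^2 + 8*s + 20)^3.

F(s) = 2*(s + 4)*(s^2 + 8*s + 4)/(s^2 + 8*s + 20)^3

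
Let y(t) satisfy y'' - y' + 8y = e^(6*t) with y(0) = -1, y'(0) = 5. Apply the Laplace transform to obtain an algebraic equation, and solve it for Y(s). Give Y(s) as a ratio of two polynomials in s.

Take the Laplace transform of both sides.
Using L{y''} = s^2 Y - s·y(0) - y'(0) and L{y'} = sY - y(0), with y(0) = -1, y'(0) = 5, the left side becomes (s^2 - s + 8)Y - (-s + 6).
The right side is L{e^(6*t)} = 1/(s - 6).
So (s^2 - s + 8)Y = 1/(s - 6) + (-s + 6).
Divide through and combine into a single rational function.

Y(s) = (-s^2 + 12*s - 35)/(s^3 - 7*s^2 + 14*s - 48)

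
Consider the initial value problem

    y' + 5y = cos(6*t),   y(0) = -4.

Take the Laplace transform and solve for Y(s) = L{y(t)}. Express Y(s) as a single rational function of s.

Y(s) = (-4*s^2 + s - 144)/(s^3 + 5*s^2 + 36*s + 180)

Apply the Laplace transform to the equation.
The derivative rules (L{y'} = sY - y(0) = sY - (-4)) turn the left side into (s + 5)Y - (-4).
The right side is L{cos(6*t)} = s/(s^2 + 36).
So (s + 5)Y = s/(s^2 + 36) + (-4).
Isolate Y and clear denominators.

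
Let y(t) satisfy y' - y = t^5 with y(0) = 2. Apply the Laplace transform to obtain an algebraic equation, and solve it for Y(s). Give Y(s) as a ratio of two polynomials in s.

Transform both sides with L{·}.
With L{y'} = sY - y(0) = sY - 2: the LHS transforms to (s - 1)Y - (2).
The right side is L{t^5} = 120/s^6.
So (s - 1)Y = 120/s^6 + (2).
Isolate Y and clear denominators.

Y(s) = (2*s^6 + 120)/(s^7 - s^6)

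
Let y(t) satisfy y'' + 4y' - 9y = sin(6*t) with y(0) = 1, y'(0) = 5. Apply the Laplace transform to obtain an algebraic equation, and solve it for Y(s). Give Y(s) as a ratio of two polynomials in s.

Transform both sides with L{·}.
Using L{y''} = s^2 Y - s·y(0) - y'(0) and L{y'} = sY - y(0), with y(0) = 1, y'(0) = 5, the left side becomes (s^2 + 4*s - 9)Y - (s + 9).
The right side is L{sin(6*t)} = 6/(s^2 + 36).
So (s^2 + 4*s - 9)Y = 6/(s^2 + 36) + (s + 9).
Divide through and combine into a single rational function.

Y(s) = (s^3 + 9*s^2 + 36*s + 330)/(s^4 + 4*s^3 + 27*s^2 + 144*s - 324)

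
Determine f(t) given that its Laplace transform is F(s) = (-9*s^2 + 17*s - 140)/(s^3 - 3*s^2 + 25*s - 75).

f(t) = -5*exp(3*t) + sin(5*t) - 4*cos(5*t)

Factor the denominator: s^3 - 3*s^2 + 25*s - 75 = (s - 3)*(s^2 + 25).
Partial fraction decomposition gives [-5/(s - 3)] + [-4*s/(s^2 + 25)] + [5/(s^2 + 25)].
Invert each term: -5/(s - 3) ↔ -5e^(3t); -4·s/(s^2 + 25) ↔ -4cos(5t); 1·5/(s^2 + 25) ↔ sin(5t).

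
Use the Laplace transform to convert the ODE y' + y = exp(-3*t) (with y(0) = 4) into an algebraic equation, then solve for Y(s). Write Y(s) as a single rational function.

Take the Laplace transform of both sides.
The derivative rules (L{y'} = sY - y(0) = sY - 4) turn the left side into (s + 1)Y - (4).
The right side is L{exp(-3*t)} = 1/(s + 3).
So (s + 1)Y = 1/(s + 3) + (4).
Divide through and combine into a single rational function.

Y(s) = (4*s + 13)/(s^2 + 4*s + 3)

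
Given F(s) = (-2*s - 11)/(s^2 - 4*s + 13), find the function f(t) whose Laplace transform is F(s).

f(t) = -5*exp(2*t)*sin(3*t) - 2*exp(2*t)*cos(3*t)

Complete the square in the denominator: s^2 - 4*s + 13 = (s - 2)^2 + 3^2.
Split the numerator to match: -2*s - 11 = -2·(s - 2) - 5·3.
Invert each term: -2·(s - 2)/((s - 2)^2 + 9) ↔ -2e^(2t)cos(3t); -5·3/((s - 2)^2 + 9) ↔ -5e^(2t)sin(3t).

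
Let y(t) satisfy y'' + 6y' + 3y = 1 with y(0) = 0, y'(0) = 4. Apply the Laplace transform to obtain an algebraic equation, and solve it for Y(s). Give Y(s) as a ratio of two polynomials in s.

Y(s) = (4*s + 1)/(s^3 + 6*s^2 + 3*s)

Take the Laplace transform of both sides.
The derivative rules (L{y''} = s^2 Y - s·y(0) - y'(0) and L{y'} = sY - y(0), with y(0) = 0, y'(0) = 4) turn the left side into (s^2 + 6*s + 3)Y - (4).
The right side is L{1} = 1/s.
So (s^2 + 6*s + 3)Y = 1/s + (4).
Solve for Y(s) and write it as one ratio of polynomials.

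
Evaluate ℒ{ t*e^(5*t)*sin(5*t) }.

L{sin(5t)} = 5/(s^2 + 25).
Multiplying by e^(5t) shifts s → s - 5, so L{e^(5*t)*sin(5*t)} = 5/((s - 5)^2 + 25).
Then apply L{t·g(t)} = -d/ds[G(s)] with G(s) = 5/((s - 5)^2 + 25):
differentiating 1 time and applying the sign gives 10*(s - 5)/(s^2 - 10*s + 50)^2.

10*(s - 5)/(s^2 - 10*s + 50)^2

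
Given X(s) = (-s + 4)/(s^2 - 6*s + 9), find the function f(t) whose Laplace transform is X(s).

Factor the denominator: s^2 - 6*s + 9 = (s - 3)^2.
Partial fraction decomposition gives [-1/(s - 3)] + [(s - 3)^(-2)].
Invert each term: -1/(s - 3) ↔ -e^(3t); 1/(s - 3)^2 ↔ t·e^(3t).

f(t) = t*exp(3*t) - exp(3*t)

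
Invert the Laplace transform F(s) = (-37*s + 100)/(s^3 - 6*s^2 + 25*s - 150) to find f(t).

f(t) = -2*exp(6*t) - 5*sin(5*t) + 2*cos(5*t)

Factor the denominator: s^3 - 6*s^2 + 25*s - 150 = (s - 6)*(s^2 + 25).
Partial fraction decomposition gives [-2/(s - 6)] + [2*s/(s^2 + 25)] + [-25/(s^2 + 25)].
Invert each term: -2/(s - 6) ↔ -2e^(6t); 2·s/(s^2 + 25) ↔ 2cos(5t); -5·5/(s^2 + 25) ↔ -5sin(5t).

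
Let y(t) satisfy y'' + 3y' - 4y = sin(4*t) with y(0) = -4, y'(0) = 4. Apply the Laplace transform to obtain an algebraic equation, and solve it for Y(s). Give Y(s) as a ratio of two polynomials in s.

Y(s) = (-4*s^3 - 8*s^2 - 64*s - 124)/(s^4 + 3*s^3 + 12*s^2 + 48*s - 64)

Take the Laplace transform of both sides.
Using L{y''} = s^2 Y - s·y(0) - y'(0) and L{y'} = sY - y(0), with y(0) = -4, y'(0) = 4, the left side becomes (s^2 + 3*s - 4)Y - (-4*s - 8).
The right side is L{sin(4*t)} = 4/(s^2 + 16).
So (s^2 + 3*s - 4)Y = 4/(s^2 + 16) + (-4*s - 8).
Divide through and combine into a single rational function.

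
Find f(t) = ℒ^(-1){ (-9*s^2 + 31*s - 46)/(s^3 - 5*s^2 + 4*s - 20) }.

f(t) = -4*exp(5*t) + 3*sin(2*t) - 5*cos(2*t)

Factor the denominator: s^3 - 5*s^2 + 4*s - 20 = (s - 5)*(s^2 + 4).
Partial fraction decomposition gives [-4/(s - 5)] + [-5*s/(s^2 + 4)] + [6/(s^2 + 4)].
Invert each term: -4/(s - 5) ↔ -4e^(5t); -5·s/(s^2 + 4) ↔ -5cos(2t); 3·2/(s^2 + 4) ↔ 3sin(2t).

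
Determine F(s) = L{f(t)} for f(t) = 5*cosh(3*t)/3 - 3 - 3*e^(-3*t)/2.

Apply the Laplace transform termwise.
(-3/2)·[L{e^(-3t)} = 1/(s + 3)]; L{-3} = -3/s; (5/3)·[L{cosh(3t)} = s/(s^2 - 9)].

F(s) = 5*s/(3*(s^2 - 9)) - 3/(2*(s + 3)) - 3/s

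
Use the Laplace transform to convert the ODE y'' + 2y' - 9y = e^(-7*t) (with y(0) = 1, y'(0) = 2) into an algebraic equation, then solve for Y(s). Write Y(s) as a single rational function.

Laplace-transform each side.
The derivative rules (L{y''} = s^2 Y - s·y(0) - y'(0) and L{y'} = sY - y(0), with y(0) = 1, y'(0) = 2) turn the left side into (s^2 + 2*s - 9)Y - (s + 4).
The right side is L{e^(-7*t)} = 1/(s + 7).
So (s^2 + 2*s - 9)Y = 1/(s + 7) + (s + 4).
Solve for Y(s) and write it as one ratio of polynomials.

Y(s) = (s^2 + 11*s + 29)/(s^3 + 9*s^2 + 5*s - 63)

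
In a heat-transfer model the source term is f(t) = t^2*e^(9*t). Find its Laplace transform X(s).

L{e^(9t)} = 1/(s - 9).
Then apply L{t^2·g(t)} = (-1)^2 d^2/ds^2[G(s)] with G(s) = 1/(s - 9):
differentiating 2 times and applying the sign gives 2/(s - 9)^3.

X(s) = 2/(s - 9)^3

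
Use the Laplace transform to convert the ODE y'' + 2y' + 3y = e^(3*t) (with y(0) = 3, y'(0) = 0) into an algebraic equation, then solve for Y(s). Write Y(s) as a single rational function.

Laplace-transform each side.
The derivative rules (L{y''} = s^2 Y - s·y(0) - y'(0) and L{y'} = sY - y(0), with y(0) = 3, y'(0) = 0) turn the left side into (s^2 + 2*s + 3)Y - (3*s + 6).
The right side is L{e^(3*t)} = 1/(s - 3).
So (s^2 + 2*s + 3)Y = 1/(s - 3) + (3*s + 6).
Isolate Y and clear denominators.

Y(s) = (3*s^2 - 3*s - 17)/(s^3 - s^2 - 3*s - 9)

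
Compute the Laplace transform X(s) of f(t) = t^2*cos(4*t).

X(s) = 2*s*(s^2 - 48)/(s^2 + 16)^3

L{cos(4t)} = s/(s^2 + 16).
Then apply L{t^2·g(t)} = (-1)^2 d^2/ds^2[G(s)] with G(s) = s/(s^2 + 16):
differentiating 2 times and applying the sign gives 2*s*(s^2 - 48)/(s^2 + 16)^3.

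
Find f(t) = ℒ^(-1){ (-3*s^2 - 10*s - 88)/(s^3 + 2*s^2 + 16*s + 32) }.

Factor the denominator: s^3 + 2*s^2 + 16*s + 32 = (s + 2)*(s^2 + 16).
Partial fraction decomposition gives [-4/(s + 2)] + [s/(s^2 + 16)] + [-12/(s^2 + 16)].
Invert each term: -4/(s + 2) ↔ -4e^(-2t); 1·s/(s^2 + 16) ↔ cos(4t); -3·4/(s^2 + 16) ↔ -3sin(4t).

f(t) = -3*sin(4*t) + cos(4*t) - 4*exp(-2*t)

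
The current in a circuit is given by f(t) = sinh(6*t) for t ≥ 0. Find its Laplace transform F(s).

F(s) = 6/(s^2 - 36)

L{sinh(6t)} = 6/(s^2 - 36).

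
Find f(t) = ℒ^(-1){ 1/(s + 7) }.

Since L{e^(-7t)} = 1/(s + 7), the inverse is e^(-7*t).

f(t) = exp(-7*t)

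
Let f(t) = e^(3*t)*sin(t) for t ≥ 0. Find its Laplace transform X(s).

X(s) = 1/((s - 3)^2 + 1)

L{sin(t)} = 1/(s^2 + 1).
By the first shifting theorem, multiplying by e^(3t) replaces s with s - 3.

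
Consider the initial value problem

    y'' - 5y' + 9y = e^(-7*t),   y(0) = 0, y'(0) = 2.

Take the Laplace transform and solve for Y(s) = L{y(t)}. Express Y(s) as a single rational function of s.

Take the Laplace transform of both sides.
With L{y''} = s^2 Y - s·y(0) - y'(0) and L{y'} = sY - y(0), with y(0) = 0, y'(0) = 2: the LHS transforms to (s^2 - 5*s + 9)Y - (2).
The right side is L{e^(-7*t)} = 1/(s + 7).
So (s^2 - 5*s + 9)Y = 1/(s + 7) + (2).
Isolate Y and clear denominators.

Y(s) = (2*s + 15)/(s^3 + 2*s^2 - 26*s + 63)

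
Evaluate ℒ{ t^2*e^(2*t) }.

L{e^(2t)} = 1/(s - 2).
Then apply L{t^2·g(t)} = (-1)^2 d^2/ds^2[G(s)] with G(s) = 1/(s - 2):
differentiating 2 times and applying the sign gives 2/(s - 2)^3.

2/(s - 2)^3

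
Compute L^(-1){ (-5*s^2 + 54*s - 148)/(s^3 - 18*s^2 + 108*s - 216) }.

-2*t^2*exp(6*t) - 6*t*exp(6*t) - 5*exp(6*t)

Factor the denominator: s^3 - 18*s^2 + 108*s - 216 = (s - 6)^3.
Partial fraction decomposition gives [-5/(s - 6)] + [-6/(s - 6)^2] + [-4/(s - 6)^3].
Invert each term: -5/(s - 6) ↔ -5e^(6t); -6/(s - 6)^2 ↔ -6t·e^(6t); -4/(s - 6)^3 ↔ (-2)t^2·e^(6t).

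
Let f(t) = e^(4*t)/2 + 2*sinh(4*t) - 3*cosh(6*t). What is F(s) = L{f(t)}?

Apply the Laplace transform termwise.
(-3)·[L{cosh(6t)} = s/(s^2 - 36)]; (2)·[L{sinh(4t)} = 4/(s^2 - 16)]; (1/2)·[L{e^(4t)} = 1/(s - 4)].

F(s) = -3*s/(s^2 - 36) + 8/(s^2 - 16) + 1/(2*(s - 4))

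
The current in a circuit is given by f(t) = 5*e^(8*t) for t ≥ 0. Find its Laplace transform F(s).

L{5} = 5/s.
By the first shifting theorem, multiplying by e^(8t) replaces s with s - 8.

F(s) = 5/(s - 8)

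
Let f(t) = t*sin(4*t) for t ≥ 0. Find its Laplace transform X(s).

L{sin(4t)} = 4/(s^2 + 16).
Then apply L{t·g(t)} = -d/ds[G(s)] with G(s) = 4/(s^2 + 16):
differentiating 1 time and applying the sign gives 8*s/(s^2 + 16)^2.

X(s) = 8*s/(s^2 + 16)^2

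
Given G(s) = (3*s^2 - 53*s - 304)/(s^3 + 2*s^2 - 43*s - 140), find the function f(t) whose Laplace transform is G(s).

Factor the denominator: s^3 + 2*s^2 - 43*s - 140 = (s - 7)*(s + 4)*(s + 5).
Partial fraction decomposition gives [4/(s + 4)] + [3/(s + 5)] + [-4/(s - 7)].
Invert each term: 4/(s + 4) ↔ 4e^(-4t); 3/(s + 5) ↔ 3e^(-5t); -4/(s - 7) ↔ -4e^(7t).

f(t) = -4*exp(7*t) + 4*exp(-4*t) + 3*exp(-5*t)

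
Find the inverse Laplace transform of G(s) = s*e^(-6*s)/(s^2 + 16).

The factor e^(-6s) signals a time shift by c = 6 (second shifting theorem).
L{cos(4t)} = s/(s^2 + 16), so L^-1{s/(s^2 + 16)} = cos(4*t).
Hence the inverse is u(t - 6) times that function evaluated at t - 6.

Heaviside(t - 6)*(cos(4*t - 24))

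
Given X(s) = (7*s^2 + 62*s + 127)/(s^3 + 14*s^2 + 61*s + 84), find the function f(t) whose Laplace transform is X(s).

f(t) = exp(-3*t) + 3*exp(-4*t) + 3*exp(-7*t)

Factor the denominator: s^3 + 14*s^2 + 61*s + 84 = (s + 3)*(s + 4)*(s + 7).
Partial fraction decomposition gives [1/(s + 3)] + [3/(s + 7)] + [3/(s + 4)].
Invert each term: 1/(s + 3) ↔ e^(-3t); 3/(s + 7) ↔ 3e^(-7t); 3/(s + 4) ↔ 3e^(-4t).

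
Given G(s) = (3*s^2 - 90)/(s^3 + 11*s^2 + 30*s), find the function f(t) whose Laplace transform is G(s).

f(t) = -3 + 3*exp(-5*t) + 3*exp(-6*t)

Factor the denominator: s^3 + 11*s^2 + 30*s = s*(s + 5)*(s + 6).
Partial fraction decomposition gives [-3/s] + [3/(s + 6)] + [3/(s + 5)].
Invert each term: -3/(s - 0) ↔ -3e^(0t); 3/(s + 6) ↔ 3e^(-6t); 3/(s + 5) ↔ 3e^(-5t).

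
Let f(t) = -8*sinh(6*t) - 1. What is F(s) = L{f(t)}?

Apply the Laplace transform termwise.
L{-1} = -1/s; (-8)·[L{sinh(6t)} = 6/(s^2 - 36)].

F(s) = -48/(s^2 - 36) - 1/s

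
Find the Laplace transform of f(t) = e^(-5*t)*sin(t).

L{sin(t)} = 1/(s^2 + 1).
By the first shifting theorem, multiplying by e^(-5t) replaces s with s + 5.

1/((s + 5)^2 + 1)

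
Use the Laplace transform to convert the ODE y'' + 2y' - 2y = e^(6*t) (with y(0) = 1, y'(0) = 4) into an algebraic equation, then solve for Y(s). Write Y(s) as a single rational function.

Take the Laplace transform of both sides.
The derivative rules (L{y''} = s^2 Y - s·y(0) - y'(0) and L{y'} = sY - y(0), with y(0) = 1, y'(0) = 4) turn the left side into (s^2 + 2*s - 2)Y - (s + 6).
The right side is L{e^(6*t)} = 1/(s - 6).
So (s^2 + 2*s - 2)Y = 1/(s - 6) + (s + 6).
Divide through and combine into a single rational function.

Y(s) = (s^2 - 35)/(s^3 - 4*s^2 - 14*s + 12)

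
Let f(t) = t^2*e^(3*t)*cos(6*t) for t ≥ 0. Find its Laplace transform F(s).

F(s) = 2*(s - 3)*(s^2 - 6*s - 99)/(s^2 - 6*s + 45)^3

L{cos(6t)} = s/(s^2 + 36).
Multiplying by e^(3t) shifts s → s - 3, so L{e^(3*t)*cos(6*t)} = (s - 3)/((s - 3)^2 + 36).
Then apply L{t^2·g(t)} = (-1)^2 d^2/ds^2[G(s)] with G(s) = (s - 3)/((s - 3)^2 + 36):
differentiating 2 times and applying the sign gives 2*(s - 3)*(s^2 - 6*s - 99)/(s^2 - 6*s + 45)^3.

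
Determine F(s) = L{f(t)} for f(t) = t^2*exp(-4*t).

F(s) = 2/(s + 4)^3

L{e^(-4t)} = 1/(s + 4).
Then apply L{t^2·g(t)} = (-1)^2 d^2/ds^2[G(s)] with G(s) = 1/(s + 4):
differentiating 2 times and applying the sign gives 2/(s + 4)^3.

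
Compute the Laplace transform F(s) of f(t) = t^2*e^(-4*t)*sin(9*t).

F(s) = 54*(s^2 + 8*s - 11)/(s^2 + 8*s + 97)^3

L{sin(9t)} = 9/(s^2 + 81).
Multiplying by e^(-4t) shifts s → s + 4, so L{e^(-4*t)*sin(9*t)} = 9/((s + 4)^2 + 81).
Then apply L{t^2·g(t)} = (-1)^2 d^2/ds^2[G(s)] with G(s) = 9/((s + 4)^2 + 81):
differentiating 2 times and applying the sign gives 54*(s^2 + 8*s - 11)/(s^2 + 8*s + 97)^3.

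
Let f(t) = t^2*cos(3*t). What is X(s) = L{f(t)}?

X(s) = 2*s*(s^2 - 27)/(s^2 + 9)^3

L{cos(3t)} = s/(s^2 + 9).
Then apply L{t^2·g(t)} = (-1)^2 d^2/ds^2[G(s)] with G(s) = s/(s^2 + 9):
differentiating 2 times and applying the sign gives 2*s*(s^2 - 27)/(s^2 + 9)^3.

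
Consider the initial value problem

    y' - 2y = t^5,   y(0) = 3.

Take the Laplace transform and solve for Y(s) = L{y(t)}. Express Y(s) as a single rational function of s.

Y(s) = (3*s^6 + 120)/(s^7 - 2*s^6)

Transform both sides with L{·}.
With L{y'} = sY - y(0) = sY - 3: the LHS transforms to (s - 2)Y - (3).
The right side is L{t^5} = 120/s^6.
So (s - 2)Y = 120/s^6 + (3).
Solve for Y(s) and write it as one ratio of polynomials.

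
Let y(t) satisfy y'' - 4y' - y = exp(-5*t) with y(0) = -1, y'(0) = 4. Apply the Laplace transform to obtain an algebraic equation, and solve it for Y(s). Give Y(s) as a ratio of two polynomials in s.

Take the Laplace transform of both sides.
Using L{y''} = s^2 Y - s·y(0) - y'(0) and L{y'} = sY - y(0), with y(0) = -1, y'(0) = 4, the left side becomes (s^2 - 4*s - 1)Y - (-s + 8).
The right side is L{exp(-5*t)} = 1/(s + 5).
So (s^2 - 4*s - 1)Y = 1/(s + 5) + (-s + 8).
Divide through and combine into a single rational function.

Y(s) = (-s^2 + 3*s + 41)/(s^3 + s^2 - 21*s - 5)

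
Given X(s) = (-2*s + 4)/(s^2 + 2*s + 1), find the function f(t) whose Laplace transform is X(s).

f(t) = 6*t*exp(-t) - 2*exp(-t)

Factor the denominator: s^2 + 2*s + 1 = (s + 1)^2.
Partial fraction decomposition gives [-2/(s + 1)] + [6/(s + 1)^2].
Invert each term: -2/(s + 1) ↔ -2e^(-t); 6/(s + 1)^2 ↔ 6t·e^(-t).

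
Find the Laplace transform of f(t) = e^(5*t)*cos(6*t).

L{cos(6t)} = s/(s^2 + 36).
By the first shifting theorem, multiplying by e^(5t) replaces s with s - 5.

(s - 5)/((s - 5)^2 + 36)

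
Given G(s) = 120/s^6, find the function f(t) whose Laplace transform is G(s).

f(t) = t^5

Since L{t^5} = 5!/s^6 = 120/s^6, the inverse is t^5.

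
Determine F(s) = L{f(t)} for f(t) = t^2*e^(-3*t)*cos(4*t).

F(s) = 2*(s + 3)*(s^2 + 6*s - 39)/(s^2 + 6*s + 25)^3

L{cos(4t)} = s/(s^2 + 16).
Multiplying by e^(-3t) shifts s → s + 3, so L{e^(-3*t)*cos(4*t)} = (s + 3)/((s + 3)^2 + 16).
Then apply L{t^2·g(t)} = (-1)^2 d^2/ds^2[G(s)] with G(s) = (s + 3)/((s + 3)^2 + 16):
differentiating 2 times and applying the sign gives 2*(s + 3)*(s^2 + 6*s - 39)/(s^2 + 6*s + 25)^3.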